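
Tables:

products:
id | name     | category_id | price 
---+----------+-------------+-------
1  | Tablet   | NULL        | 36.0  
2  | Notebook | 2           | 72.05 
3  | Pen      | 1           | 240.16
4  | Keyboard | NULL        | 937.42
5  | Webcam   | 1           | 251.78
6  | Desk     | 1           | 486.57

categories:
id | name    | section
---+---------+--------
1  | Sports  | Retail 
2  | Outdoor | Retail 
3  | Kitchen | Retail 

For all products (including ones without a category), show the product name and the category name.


LEFT JOIN keeps every row from products (the left table); where category_id has no match in categories, the category columns become NULL. Walk through each product:
  - product 1 (Tablet): category_id=NULL, no match -> kept with NULL
  - product 2 (Notebook): category_id=2 -> matches Outdoor
  - product 3 (Pen): category_id=1 -> matches Sports
  - product 4 (Keyboard): category_id=NULL, no match -> kept with NULL
  - product 5 (Webcam): category_id=1 -> matches Sports
  - product 6 (Desk): category_id=1 -> matches Sports
All 6 rows appear; 2 have NULL category.

SQL:
SELECT a.name, b.name AS category
FROM products a
LEFT JOIN categories b ON a.category_id = b.id

Result:
name     | category
---------+---------
Tablet   | NULL    
Notebook | Outdoor 
Pen      | Sports  
Keyboard | NULL    
Webcam   | Sports  
Desk     | Sports  


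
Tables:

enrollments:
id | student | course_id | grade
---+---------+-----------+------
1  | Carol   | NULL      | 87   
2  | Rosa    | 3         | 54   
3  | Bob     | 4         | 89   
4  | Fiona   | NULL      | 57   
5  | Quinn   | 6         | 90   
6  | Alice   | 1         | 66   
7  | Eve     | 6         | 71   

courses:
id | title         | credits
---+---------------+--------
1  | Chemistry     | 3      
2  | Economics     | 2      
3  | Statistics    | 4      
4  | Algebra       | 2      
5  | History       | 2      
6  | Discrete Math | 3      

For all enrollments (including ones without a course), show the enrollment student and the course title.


LEFT JOIN keeps every row from enrollments (the left table); where course_id has no match in courses, the course columns become NULL. Walk through each enrollment:
  - enrollment 1 (Carol): course_id=NULL, no match -> kept with NULL
  - enrollment 2 (Rosa): course_id=3 -> matches Statistics
  - enrollment 3 (Bob): course_id=4 -> matches Algebra
  - enrollment 4 (Fiona): course_id=NULL, no match -> kept with NULL
  - enrollment 5 (Quinn): course_id=6 -> matches Discrete Math
  - enrollment 6 (Alice): course_id=1 -> matches Chemistry
  - enrollment 7 (Eve): course_id=6 -> matches Discrete Math
All 7 rows appear; 2 have NULL course.

SQL:
SELECT a.student, b.title AS course
FROM enrollments a
LEFT JOIN courses b ON a.course_id = b.id

Result:
student | course       
--------+--------------
Carol   | NULL         
Rosa    | Statistics   
Bob     | Algebra      
Fiona   | NULL         
Quinn   | Discrete Math
Alice   | Chemistry    
Eve     | Discrete Math


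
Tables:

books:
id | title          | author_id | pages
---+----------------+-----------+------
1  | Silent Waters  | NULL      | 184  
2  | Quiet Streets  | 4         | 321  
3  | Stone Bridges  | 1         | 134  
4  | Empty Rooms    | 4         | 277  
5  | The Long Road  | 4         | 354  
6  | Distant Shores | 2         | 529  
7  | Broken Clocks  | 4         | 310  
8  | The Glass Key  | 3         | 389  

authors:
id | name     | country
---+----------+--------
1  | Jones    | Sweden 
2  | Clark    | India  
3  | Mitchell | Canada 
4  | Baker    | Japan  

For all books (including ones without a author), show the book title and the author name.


LEFT JOIN keeps every row from books (the left table); where author_id has no match in authors, the author columns become NULL. Walk through each book:
  - book 1 (Silent Waters): author_id=NULL, no match -> kept with NULL
  - book 2 (Quiet Streets): author_id=4 -> matches Baker
  - book 3 (Stone Bridges): author_id=1 -> matches Jones
  - book 4 (Empty Rooms): author_id=4 -> matches Baker
  - book 5 (The Long Road): author_id=4 -> matches Baker
  - book 6 (Distant Shores): author_id=2 -> matches Clark
  - book 7 (Broken Clocks): author_id=4 -> matches Baker
  - book 8 (The Glass Key): author_id=3 -> matches Mitchell
All 8 rows appear; 1 has NULL author.

SQL:
SELECT a.title, b.name AS author
FROM books a
LEFT JOIN authors b ON a.author_id = b.id

Result:
title          | author  
---------------+---------
Silent Waters  | NULL    
Quiet Streets  | Baker   
Stone Bridges  | Jones   
Empty Rooms    | Baker   
The Long Road  | Baker   
Distant Shores | Clark   
Broken Clocks  | Baker   
The Glass Key  | Mitchell


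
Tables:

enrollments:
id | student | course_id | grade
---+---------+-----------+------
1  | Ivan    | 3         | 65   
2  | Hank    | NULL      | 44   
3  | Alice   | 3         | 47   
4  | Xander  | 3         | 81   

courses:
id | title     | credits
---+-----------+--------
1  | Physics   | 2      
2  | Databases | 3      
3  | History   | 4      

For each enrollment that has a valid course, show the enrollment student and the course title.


INNER JOIN keeps only enrollments rows whose course_id matches an id in courses. Walk through each enrollment:
  - enrollment 1 (Ivan): course_id=3 -> matches History
  - enrollment 2 (Hank): course_id=NULL, no match -> dropped
  - enrollment 3 (Alice): course_id=3 -> matches History
  - enrollment 4 (Xander): course_id=3 -> matches History
So 1 of 4 rows is dropped.

SQL:
SELECT a.student, b.title AS course
FROM enrollments a
INNER JOIN courses b ON a.course_id = b.id

Result:
student | course 
--------+--------
Ivan    | History
Alice   | History
Xander  | History


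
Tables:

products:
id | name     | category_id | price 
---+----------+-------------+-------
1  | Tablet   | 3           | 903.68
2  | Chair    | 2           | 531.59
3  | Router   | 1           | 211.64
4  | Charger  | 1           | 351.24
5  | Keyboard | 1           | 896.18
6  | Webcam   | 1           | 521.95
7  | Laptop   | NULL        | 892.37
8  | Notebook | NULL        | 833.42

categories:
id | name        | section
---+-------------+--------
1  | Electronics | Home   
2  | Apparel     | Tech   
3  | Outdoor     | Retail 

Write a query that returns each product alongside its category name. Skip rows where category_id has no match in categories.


INNER JOIN keeps only products rows whose category_id matches an id in categories. Walk through each product:
  - product 1 (Tablet): category_id=3 -> matches Outdoor
  - product 2 (Chair): category_id=2 -> matches Apparel
  - product 3 (Router): category_id=1 -> matches Electronics
  - product 4 (Charger): category_id=1 -> matches Electronics
  - product 5 (Keyboard): category_id=1 -> matches Electronics
  - product 6 (Webcam): category_id=1 -> matches Electronics
  - product 7 (Laptop): category_id=NULL, no match -> dropped
  - product 8 (Notebook): category_id=NULL, no match -> dropped
So 2 of 8 rows are dropped.

SQL:
SELECT a.name, b.name AS category
FROM products a
INNER JOIN categories b ON a.category_id = b.id

Result:
name     | category   
---------+------------
Tablet   | Outdoor    
Chair    | Apparel    
Router   | Electronics
Charger  | Electronics
Keyboard | Electronics
Webcam   | Electronics


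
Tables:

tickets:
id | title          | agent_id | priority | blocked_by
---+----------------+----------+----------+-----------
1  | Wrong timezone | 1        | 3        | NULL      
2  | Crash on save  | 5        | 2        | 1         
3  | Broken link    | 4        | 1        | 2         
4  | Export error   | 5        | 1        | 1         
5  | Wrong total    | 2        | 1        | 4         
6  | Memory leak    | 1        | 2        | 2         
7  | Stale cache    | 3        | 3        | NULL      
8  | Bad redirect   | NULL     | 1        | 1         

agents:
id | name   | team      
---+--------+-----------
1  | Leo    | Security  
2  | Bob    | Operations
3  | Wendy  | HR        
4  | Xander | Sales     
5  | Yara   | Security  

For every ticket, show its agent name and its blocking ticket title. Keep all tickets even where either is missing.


Two LEFT JOINs from the same base table tickets: one to agents via agent_id, one to tickets itself via blocked_by. Both are LEFT so every ticket is preserved.
Match against agents:
  - ticket 1 (Wrong timezone): agent_id=1 -> matches Leo
  - ticket 2 (Crash on save): agent_id=5 -> matches Yara
  - ticket 3 (Broken link): agent_id=4 -> matches Xander
  - ticket 4 (Export error): agent_id=5 -> matches Yara
  - ticket 5 (Wrong total): agent_id=2 -> matches Bob
  - ticket 6 (Memory leak): agent_id=1 -> matches Leo
  - ticket 7 (Stale cache): agent_id=3 -> matches Wendy
  - ticket 8 (Bad redirect): agent_id=NULL, no match -> kept with NULL
Match against tickets (self):
  - ticket 1 (Wrong timezone): blocked_by=NULL -> NULL
  - ticket 2 (Crash on save): blocked_by=1 -> Wrong timezone
  - ticket 3 (Broken link): blocked_by=2 -> Crash on save
  - ticket 4 (Export error): blocked_by=1 -> Wrong timezone
  - ticket 5 (Wrong total): blocked_by=4 -> Export error
  - ticket 6 (Memory leak): blocked_by=2 -> Crash on save
  - ticket 7 (Stale cache): blocked_by=NULL -> NULL
  - ticket 8 (Bad redirect): blocked_by=1 -> Wrong timezone

SQL:
SELECT a.title, b.name AS agent, c.title AS blocked_by
FROM tickets a
LEFT JOIN agents b ON a.agent_id = b.id
LEFT JOIN tickets c ON a.blocked_by = c.id

Result:
title          | agent  | blocked_by    
---------------+--------+---------------
Wrong timezone | Leo    | NULL          
Crash on save  | Yara   | Wrong timezone
Broken link    | Xander | Crash on save 
Export error   | Yara   | Wrong timezone
Wrong total    | Bob    | Export error  
Memory leak    | Leo    | Crash on save 
Stale cache    | Wendy  | NULL          
Bad redirect   | NULL   | Wrong timezone


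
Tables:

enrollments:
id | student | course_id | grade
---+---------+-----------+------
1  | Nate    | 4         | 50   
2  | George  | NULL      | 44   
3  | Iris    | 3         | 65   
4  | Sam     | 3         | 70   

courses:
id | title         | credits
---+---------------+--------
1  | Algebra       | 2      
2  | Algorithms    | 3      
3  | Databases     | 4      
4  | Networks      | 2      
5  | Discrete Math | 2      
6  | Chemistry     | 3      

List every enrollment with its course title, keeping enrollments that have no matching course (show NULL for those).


LEFT JOIN keeps every row from enrollments (the left table); where course_id has no match in courses, the course columns become NULL. Walk through each enrollment:
  - enrollment 1 (Nate): course_id=4 -> matches Networks
  - enrollment 2 (George): course_id=NULL, no match -> kept with NULL
  - enrollment 3 (Iris): course_id=3 -> matches Databases
  - enrollment 4 (Sam): course_id=3 -> matches Databases
All 4 rows appear; 1 has NULL course.

SQL:
SELECT a.student, b.title AS course
FROM enrollments a
LEFT JOIN courses b ON a.course_id = b.id

Result:
student | course   
--------+----------
Nate    | Networks 
George  | NULL     
Iris    | Databases
Sam     | Databases


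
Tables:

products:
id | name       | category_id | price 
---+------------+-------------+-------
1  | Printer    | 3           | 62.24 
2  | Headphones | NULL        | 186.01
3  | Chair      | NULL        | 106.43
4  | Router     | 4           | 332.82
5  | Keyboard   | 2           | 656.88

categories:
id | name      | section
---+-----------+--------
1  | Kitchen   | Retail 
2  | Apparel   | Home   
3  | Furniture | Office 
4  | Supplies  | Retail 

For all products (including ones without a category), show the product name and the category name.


LEFT JOIN keeps every row from products (the left table); where category_id has no match in categories, the category columns become NULL. Walk through each product:
  - product 1 (Printer): category_id=3 -> matches Furniture
  - product 2 (Headphones): category_id=NULL, no match -> kept with NULL
  - product 3 (Chair): category_id=NULL, no match -> kept with NULL
  - product 4 (Router): category_id=4 -> matches Supplies
  - product 5 (Keyboard): category_id=2 -> matches Apparel
All 5 rows appear; 2 have NULL category.

SQL:
SELECT a.name, b.name AS category
FROM products a
LEFT JOIN categories b ON a.category_id = b.id

Result:
name       | category 
-----------+----------
Printer    | Furniture
Headphones | NULL     
Chair      | NULL     
Router     | Supplies 
Keyboard   | Apparel  


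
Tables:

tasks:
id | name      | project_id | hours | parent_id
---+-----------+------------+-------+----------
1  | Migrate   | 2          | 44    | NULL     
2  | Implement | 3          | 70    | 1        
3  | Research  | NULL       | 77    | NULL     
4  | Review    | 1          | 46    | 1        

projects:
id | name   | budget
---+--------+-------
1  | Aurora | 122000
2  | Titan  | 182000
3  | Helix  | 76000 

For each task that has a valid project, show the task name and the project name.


INNER JOIN keeps only tasks rows whose project_id matches an id in projects. Walk through each task:
  - task 1 (Migrate): project_id=2 -> matches Titan
  - task 2 (Implement): project_id=3 -> matches Helix
  - task 3 (Research): project_id=NULL, no match -> dropped
  - task 4 (Review): project_id=1 -> matches Aurora
So 1 of 4 rows is dropped.

SQL:
SELECT a.name, b.name AS project
FROM tasks a
INNER JOIN projects b ON a.project_id = b.id

Result:
name      | project
----------+--------
Migrate   | Titan  
Implement | Helix  
Review    | Aurora 


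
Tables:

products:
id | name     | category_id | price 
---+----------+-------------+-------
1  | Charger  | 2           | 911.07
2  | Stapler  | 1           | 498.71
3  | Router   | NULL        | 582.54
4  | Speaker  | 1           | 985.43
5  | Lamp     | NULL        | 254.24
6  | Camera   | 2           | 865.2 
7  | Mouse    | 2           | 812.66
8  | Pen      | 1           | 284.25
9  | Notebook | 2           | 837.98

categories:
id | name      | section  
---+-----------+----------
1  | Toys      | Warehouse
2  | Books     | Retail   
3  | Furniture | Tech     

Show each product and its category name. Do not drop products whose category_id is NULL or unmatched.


LEFT JOIN keeps every row from products (the left table); where category_id has no match in categories, the category columns become NULL. Walk through each product:
  - product 1 (Charger): category_id=2 -> matches Books
  - product 2 (Stapler): category_id=1 -> matches Toys
  - product 3 (Router): category_id=NULL, no match -> kept with NULL
  - product 4 (Speaker): category_id=1 -> matches Toys
  - product 5 (Lamp): category_id=NULL, no match -> kept with NULL
  - product 6 (Camera): category_id=2 -> matches Books
  - product 7 (Mouse): category_id=2 -> matches Books
  - product 8 (Pen): category_id=1 -> matches Toys
  - product 9 (Notebook): category_id=2 -> matches Books
All 9 rows appear; 2 have NULL category.

SQL:
SELECT a.name, b.name AS category
FROM products a
LEFT JOIN categories b ON a.category_id = b.id

Result:
name     | category
---------+---------
Charger  | Books   
Stapler  | Toys    
Router   | NULL    
Speaker  | Toys    
Lamp     | NULL    
Camera   | Books   
Mouse    | Books   
Pen      | Toys    
Notebook | Books   


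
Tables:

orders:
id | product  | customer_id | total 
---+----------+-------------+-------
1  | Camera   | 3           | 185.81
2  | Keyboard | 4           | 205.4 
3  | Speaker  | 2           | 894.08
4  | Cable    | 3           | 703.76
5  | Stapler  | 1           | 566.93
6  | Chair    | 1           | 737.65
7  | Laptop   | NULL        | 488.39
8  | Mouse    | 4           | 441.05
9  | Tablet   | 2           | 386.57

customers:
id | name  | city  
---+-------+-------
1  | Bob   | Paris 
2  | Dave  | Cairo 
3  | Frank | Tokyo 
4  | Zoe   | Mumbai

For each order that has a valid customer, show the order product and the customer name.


INNER JOIN keeps only orders rows whose customer_id matches an id in customers. Walk through each order:
  - order 1 (Camera): customer_id=3 -> matches Frank
  - order 2 (Keyboard): customer_id=4 -> matches Zoe
  - order 3 (Speaker): customer_id=2 -> matches Dave
  - order 4 (Cable): customer_id=3 -> matches Frank
  - order 5 (Stapler): customer_id=1 -> matches Bob
  - order 6 (Chair): customer_id=1 -> matches Bob
  - order 7 (Laptop): customer_id=NULL, no match -> dropped
  - order 8 (Mouse): customer_id=4 -> matches Zoe
  - order 9 (Tablet): customer_id=2 -> matches Dave
So 1 of 9 rows is dropped.

SQL:
SELECT a.product, b.name AS customer
FROM orders a
INNER JOIN customers b ON a.customer_id = b.id

Result:
product  | customer
---------+---------
Camera   | Frank   
Keyboard | Zoe     
Speaker  | Dave    
Cable    | Frank   
Stapler  | Bob     
Chair    | Bob     
Mouse    | Zoe     
Tablet   | Dave    


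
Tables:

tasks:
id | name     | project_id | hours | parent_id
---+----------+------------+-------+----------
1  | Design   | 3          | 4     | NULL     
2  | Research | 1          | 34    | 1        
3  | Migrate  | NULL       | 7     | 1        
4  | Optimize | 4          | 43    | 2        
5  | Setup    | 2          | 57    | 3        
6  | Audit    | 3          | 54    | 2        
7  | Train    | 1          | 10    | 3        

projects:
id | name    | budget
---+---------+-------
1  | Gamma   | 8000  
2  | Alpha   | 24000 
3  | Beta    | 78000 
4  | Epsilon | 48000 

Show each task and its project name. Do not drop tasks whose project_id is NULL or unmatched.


LEFT JOIN keeps every row from tasks (the left table); where project_id has no match in projects, the project columns become NULL. Walk through each task:
  - task 1 (Design): project_id=3 -> matches Beta
  - task 2 (Research): project_id=1 -> matches Gamma
  - task 3 (Migrate): project_id=NULL, no match -> kept with NULL
  - task 4 (Optimize): project_id=4 -> matches Epsilon
  - task 5 (Setup): project_id=2 -> matches Alpha
  - task 6 (Audit): project_id=3 -> matches Beta
  - task 7 (Train): project_id=1 -> matches Gamma
All 7 rows appear; 1 has NULL project.

SQL:
SELECT a.name, b.name AS project
FROM tasks a
LEFT JOIN projects b ON a.project_id = b.id

Result:
name     | project
---------+--------
Design   | Beta   
Research | Gamma  
Migrate  | NULL   
Optimize | Epsilon
Setup    | Alpha  
Audit    | Beta   
Train    | Gamma  


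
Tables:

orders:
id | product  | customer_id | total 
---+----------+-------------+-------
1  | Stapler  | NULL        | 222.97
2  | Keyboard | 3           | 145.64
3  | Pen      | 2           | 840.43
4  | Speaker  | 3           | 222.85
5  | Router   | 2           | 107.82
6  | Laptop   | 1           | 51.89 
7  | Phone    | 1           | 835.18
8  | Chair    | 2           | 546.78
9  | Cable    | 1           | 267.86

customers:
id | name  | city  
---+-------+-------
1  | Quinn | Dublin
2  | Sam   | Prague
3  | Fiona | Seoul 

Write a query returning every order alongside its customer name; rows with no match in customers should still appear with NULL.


LEFT JOIN keeps every row from orders (the left table); where customer_id has no match in customers, the customer columns become NULL. Walk through each order:
  - order 1 (Stapler): customer_id=NULL, no match -> kept with NULL
  - order 2 (Keyboard): customer_id=3 -> matches Fiona
  - order 3 (Pen): customer_id=2 -> matches Sam
  - order 4 (Speaker): customer_id=3 -> matches Fiona
  - order 5 (Router): customer_id=2 -> matches Sam
  - order 6 (Laptop): customer_id=1 -> matches Quinn
  - order 7 (Phone): customer_id=1 -> matches Quinn
  - order 8 (Chair): customer_id=2 -> matches Sam
  - order 9 (Cable): customer_id=1 -> matches Quinn
All 9 rows appear; 1 has NULL customer.

SQL:
SELECT a.product, b.name AS customer
FROM orders a
LEFT JOIN customers b ON a.customer_id = b.id

Result:
product  | customer
---------+---------
Stapler  | NULL    
Keyboard | Fiona   
Pen      | Sam     
Speaker  | Fiona   
Router   | Sam     
Laptop   | Quinn   
Phone    | Quinn   
Chair    | Sam     
Cable    | Quinn   


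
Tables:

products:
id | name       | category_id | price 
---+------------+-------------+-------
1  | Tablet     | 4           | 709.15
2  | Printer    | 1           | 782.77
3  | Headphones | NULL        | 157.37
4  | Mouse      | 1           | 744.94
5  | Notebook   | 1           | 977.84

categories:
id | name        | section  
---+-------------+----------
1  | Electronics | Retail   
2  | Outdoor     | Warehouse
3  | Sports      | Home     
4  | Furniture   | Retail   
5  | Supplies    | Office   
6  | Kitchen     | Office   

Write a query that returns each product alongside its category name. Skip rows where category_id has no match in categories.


INNER JOIN keeps only products rows whose category_id matches an id in categories. Walk through each product:
  - product 1 (Tablet): category_id=4 -> matches Furniture
  - product 2 (Printer): category_id=1 -> matches Electronics
  - product 3 (Headphones): category_id=NULL, no match -> dropped
  - product 4 (Mouse): category_id=1 -> matches Electronics
  - product 5 (Notebook): category_id=1 -> matches Electronics
So 1 of 5 rows is dropped.

SQL:
SELECT a.name, b.name AS category
FROM products a
INNER JOIN categories b ON a.category_id = b.id

Result:
name     | category   
---------+------------
Tablet   | Furniture  
Printer  | Electronics
Mouse    | Electronics
Notebook | Electronics


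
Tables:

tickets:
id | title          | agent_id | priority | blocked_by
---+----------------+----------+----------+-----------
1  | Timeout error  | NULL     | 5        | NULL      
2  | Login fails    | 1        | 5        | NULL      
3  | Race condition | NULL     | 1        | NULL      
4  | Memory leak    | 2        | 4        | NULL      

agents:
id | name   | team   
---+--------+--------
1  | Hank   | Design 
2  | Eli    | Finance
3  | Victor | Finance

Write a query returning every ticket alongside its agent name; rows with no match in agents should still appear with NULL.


LEFT JOIN keeps every row from tickets (the left table); where agent_id has no match in agents, the agent columns become NULL. Walk through each ticket:
  - ticket 1 (Timeout error): agent_id=NULL, no match -> kept with NULL
  - ticket 2 (Login fails): agent_id=1 -> matches Hank
  - ticket 3 (Race condition): agent_id=NULL, no match -> kept with NULL
  - ticket 4 (Memory leak): agent_id=2 -> matches Eli
All 4 rows appear; 2 have NULL agent.

SQL:
SELECT a.title, b.name AS agent
FROM tickets a
LEFT JOIN agents b ON a.agent_id = b.id

Result:
title          | agent
---------------+------
Timeout error  | NULL 
Login fails    | Hank 
Race condition | NULL 
Memory leak    | Eli  


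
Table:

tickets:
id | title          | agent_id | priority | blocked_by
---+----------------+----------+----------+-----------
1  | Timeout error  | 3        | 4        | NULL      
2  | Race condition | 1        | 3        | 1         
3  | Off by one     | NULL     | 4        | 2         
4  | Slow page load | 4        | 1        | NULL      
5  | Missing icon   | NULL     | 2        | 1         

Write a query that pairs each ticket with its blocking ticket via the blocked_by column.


This is a self-join: tickets is joined to a second copy of itself, matching each row's blocked_by to another row's id. Use LEFT JOIN so rows with blocked_by=NULL are kept.
  - ticket 1 (Timeout error): blocked_by=NULL -> NULL
  - ticket 2 (Race condition): blocked_by=1 -> Timeout error
  - ticket 3 (Off by one): blocked_by=2 -> Race condition
  - ticket 4 (Slow page load): blocked_by=NULL -> NULL
  - ticket 5 (Missing icon): blocked_by=1 -> Timeout error

SQL:
SELECT a.title AS item, b.title AS blocked_by
FROM tickets a
LEFT JOIN tickets b ON a.blocked_by = b.id

Result:
item           | blocked_by    
---------------+---------------
Timeout error  | NULL          
Race condition | Timeout error 
Off by one     | Race condition
Slow page load | NULL          
Missing icon   | Timeout error 


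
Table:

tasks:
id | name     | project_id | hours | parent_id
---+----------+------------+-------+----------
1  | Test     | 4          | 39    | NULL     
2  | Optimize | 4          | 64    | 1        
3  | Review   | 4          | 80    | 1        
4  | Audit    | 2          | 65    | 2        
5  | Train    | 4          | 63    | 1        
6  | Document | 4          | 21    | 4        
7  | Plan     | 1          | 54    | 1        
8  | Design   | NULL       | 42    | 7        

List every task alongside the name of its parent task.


This is a self-join: tasks is joined to a second copy of itself, matching each row's parent_id to another row's id. Use LEFT JOIN so rows with parent_id=NULL are kept.
  - task 1 (Test): parent_id=NULL -> NULL
  - task 2 (Optimize): parent_id=1 -> Test
  - task 3 (Review): parent_id=1 -> Test
  - task 4 (Audit): parent_id=2 -> Optimize
  - task 5 (Train): parent_id=1 -> Test
  - task 6 (Document): parent_id=4 -> Audit
  - task 7 (Plan): parent_id=1 -> Test
  - task 8 (Design): parent_id=7 -> Plan

SQL:
SELECT a.name AS item, b.name AS parent
FROM tasks a
LEFT JOIN tasks b ON a.parent_id = b.id

Result:
item     | parent  
---------+---------
Test     | NULL    
Optimize | Test    
Review   | Test    
Audit    | Optimize
Train    | Test    
Document | Audit   
Plan     | Test    
Design   | Plan    


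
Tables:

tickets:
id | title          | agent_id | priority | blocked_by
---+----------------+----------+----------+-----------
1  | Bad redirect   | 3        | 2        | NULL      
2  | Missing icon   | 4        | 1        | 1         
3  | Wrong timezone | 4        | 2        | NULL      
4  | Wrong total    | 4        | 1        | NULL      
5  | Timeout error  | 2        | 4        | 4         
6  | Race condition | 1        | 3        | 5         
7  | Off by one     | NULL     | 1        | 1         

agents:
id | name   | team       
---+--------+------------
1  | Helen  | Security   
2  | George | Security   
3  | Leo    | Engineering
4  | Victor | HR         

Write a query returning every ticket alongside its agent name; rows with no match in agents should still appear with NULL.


LEFT JOIN keeps every row from tickets (the left table); where agent_id has no match in agents, the agent columns become NULL. Walk through each ticket:
  - ticket 1 (Bad redirect): agent_id=3 -> matches Leo
  - ticket 2 (Missing icon): agent_id=4 -> matches Victor
  - ticket 3 (Wrong timezone): agent_id=4 -> matches Victor
  - ticket 4 (Wrong total): agent_id=4 -> matches Victor
  - ticket 5 (Timeout error): agent_id=2 -> matches George
  - ticket 6 (Race condition): agent_id=1 -> matches Helen
  - ticket 7 (Off by one): agent_id=NULL, no match -> kept with NULL
All 7 rows appear; 1 has NULL agent.

SQL:
SELECT a.title, b.name AS agent
FROM tickets a
LEFT JOIN agents b ON a.agent_id = b.id

Result:
title          | agent 
---------------+-------
Bad redirect   | Leo   
Missing icon   | Victor
Wrong timezone | Victor
Wrong total    | Victor
Timeout error  | George
Race condition | Helen 
Off by one     | NULL  


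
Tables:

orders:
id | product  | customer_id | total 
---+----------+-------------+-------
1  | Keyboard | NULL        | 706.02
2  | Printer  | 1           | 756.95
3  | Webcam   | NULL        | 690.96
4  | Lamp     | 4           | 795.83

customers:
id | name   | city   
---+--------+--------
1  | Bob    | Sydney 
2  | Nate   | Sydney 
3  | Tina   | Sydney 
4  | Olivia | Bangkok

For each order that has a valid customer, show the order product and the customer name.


INNER JOIN keeps only orders rows whose customer_id matches an id in customers. Walk through each order:
  - order 1 (Keyboard): customer_id=NULL, no match -> dropped
  - order 2 (Printer): customer_id=1 -> matches Bob
  - order 3 (Webcam): customer_id=NULL, no match -> dropped
  - order 4 (Lamp): customer_id=4 -> matches Olivia
So 2 of 4 rows are dropped.

SQL:
SELECT a.product, b.name AS customer
FROM orders a
INNER JOIN customers b ON a.customer_id = b.id

Result:
product | customer
--------+---------
Printer | Bob     
Lamp    | Olivia  


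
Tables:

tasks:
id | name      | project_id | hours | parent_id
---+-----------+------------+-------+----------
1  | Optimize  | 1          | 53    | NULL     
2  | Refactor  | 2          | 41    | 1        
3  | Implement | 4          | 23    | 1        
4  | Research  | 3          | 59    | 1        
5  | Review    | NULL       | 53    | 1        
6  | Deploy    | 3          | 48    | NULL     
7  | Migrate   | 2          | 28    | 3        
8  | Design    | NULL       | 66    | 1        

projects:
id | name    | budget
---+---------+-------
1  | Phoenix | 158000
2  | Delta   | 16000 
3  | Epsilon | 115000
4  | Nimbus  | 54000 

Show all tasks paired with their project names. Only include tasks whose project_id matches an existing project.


INNER JOIN keeps only tasks rows whose project_id matches an id in projects. Walk through each task:
  - task 1 (Optimize): project_id=1 -> matches Phoenix
  - task 2 (Refactor): project_id=2 -> matches Delta
  - task 3 (Implement): project_id=4 -> matches Nimbus
  - task 4 (Research): project_id=3 -> matches Epsilon
  - task 5 (Review): project_id=NULL, no match -> dropped
  - task 6 (Deploy): project_id=3 -> matches Epsilon
  - task 7 (Migrate): project_id=2 -> matches Delta
  - task 8 (Design): project_id=NULL, no match -> dropped
So 2 of 8 rows are dropped.

SQL:
SELECT a.name, b.name AS project
FROM tasks a
INNER JOIN projects b ON a.project_id = b.id

Result:
name      | project
----------+--------
Optimize  | Phoenix
Refactor  | Delta  
Implement | Nimbus 
Research  | Epsilon
Deploy    | Epsilon
Migrate   | Delta  


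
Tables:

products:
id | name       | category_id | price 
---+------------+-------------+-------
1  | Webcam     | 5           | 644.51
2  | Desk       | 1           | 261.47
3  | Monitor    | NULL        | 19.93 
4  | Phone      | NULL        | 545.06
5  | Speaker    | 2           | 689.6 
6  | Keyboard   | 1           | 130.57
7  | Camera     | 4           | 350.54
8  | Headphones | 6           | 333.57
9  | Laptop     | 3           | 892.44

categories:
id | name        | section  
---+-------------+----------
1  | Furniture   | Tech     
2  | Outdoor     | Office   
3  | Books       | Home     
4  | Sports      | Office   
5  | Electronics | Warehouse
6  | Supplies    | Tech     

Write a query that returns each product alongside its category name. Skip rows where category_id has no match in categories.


INNER JOIN keeps only products rows whose category_id matches an id in categories. Walk through each product:
  - product 1 (Webcam): category_id=5 -> matches Electronics
  - product 2 (Desk): category_id=1 -> matches Furniture
  - product 3 (Monitor): category_id=NULL, no match -> dropped
  - product 4 (Phone): category_id=NULL, no match -> dropped
  - product 5 (Speaker): category_id=2 -> matches Outdoor
  - product 6 (Keyboard): category_id=1 -> matches Furniture
  - product 7 (Camera): category_id=4 -> matches Sports
  - product 8 (Headphones): category_id=6 -> matches Supplies
  - product 9 (Laptop): category_id=3 -> matches Books
So 2 of 9 rows are dropped.

SQL:
SELECT a.name, b.name AS category
FROM products a
INNER JOIN categories b ON a.category_id = b.id

Result:
name       | category   
-----------+------------
Webcam     | Electronics
Desk       | Furniture  
Speaker    | Outdoor    
Keyboard   | Furniture  
Camera     | Sports     
Headphones | Supplies   
Laptop     | Books      


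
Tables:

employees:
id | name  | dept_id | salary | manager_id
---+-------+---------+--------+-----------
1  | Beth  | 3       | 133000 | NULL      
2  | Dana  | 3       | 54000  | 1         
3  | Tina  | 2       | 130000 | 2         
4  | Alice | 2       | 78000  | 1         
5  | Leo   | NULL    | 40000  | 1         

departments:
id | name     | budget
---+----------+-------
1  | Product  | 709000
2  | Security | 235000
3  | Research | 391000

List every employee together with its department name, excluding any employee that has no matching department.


INNER JOIN keeps only employees rows whose dept_id matches an id in departments. Walk through each employee:
  - employee 1 (Beth): dept_id=3 -> matches Research
  - employee 2 (Dana): dept_id=3 -> matches Research
  - employee 3 (Tina): dept_id=2 -> matches Security
  - employee 4 (Alice): dept_id=2 -> matches Security
  - employee 5 (Leo): dept_id=NULL, no match -> dropped
So 1 of 5 rows is dropped.

SQL:
SELECT a.name, b.name AS department
FROM employees a
INNER JOIN departments b ON a.dept_id = b.id

Result:
name  | department
------+-----------
Beth  | Research  
Dana  | Research  
Tina  | Security  
Alice | Security  


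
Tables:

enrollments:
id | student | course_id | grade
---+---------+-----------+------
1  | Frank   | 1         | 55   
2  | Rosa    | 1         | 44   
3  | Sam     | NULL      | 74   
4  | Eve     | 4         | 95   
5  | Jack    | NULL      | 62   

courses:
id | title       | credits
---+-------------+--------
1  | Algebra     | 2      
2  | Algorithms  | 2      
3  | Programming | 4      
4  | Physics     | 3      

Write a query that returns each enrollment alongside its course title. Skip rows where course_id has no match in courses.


INNER JOIN keeps only enrollments rows whose course_id matches an id in courses. Walk through each enrollment:
  - enrollment 1 (Frank): course_id=1 -> matches Algebra
  - enrollment 2 (Rosa): course_id=1 -> matches Algebra
  - enrollment 3 (Sam): course_id=NULL, no match -> dropped
  - enrollment 4 (Eve): course_id=4 -> matches Physics
  - enrollment 5 (Jack): course_id=NULL, no match -> dropped
So 2 of 5 rows are dropped.

SQL:
SELECT a.student, b.title AS course
FROM enrollments a
INNER JOIN courses b ON a.course_id = b.id

Result:
student | course 
--------+--------
Frank   | Algebra
Rosa    | Algebra
Eve     | Physics


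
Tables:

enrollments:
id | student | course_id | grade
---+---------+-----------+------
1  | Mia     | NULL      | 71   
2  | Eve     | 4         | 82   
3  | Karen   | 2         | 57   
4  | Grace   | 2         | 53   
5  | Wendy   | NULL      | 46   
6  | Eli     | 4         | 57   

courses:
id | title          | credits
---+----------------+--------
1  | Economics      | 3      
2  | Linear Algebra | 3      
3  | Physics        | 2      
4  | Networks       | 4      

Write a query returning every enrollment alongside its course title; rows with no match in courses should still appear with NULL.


LEFT JOIN keeps every row from enrollments (the left table); where course_id has no match in courses, the course columns become NULL. Walk through each enrollment:
  - enrollment 1 (Mia): course_id=NULL, no match -> kept with NULL
  - enrollment 2 (Eve): course_id=4 -> matches Networks
  - enrollment 3 (Karen): course_id=2 -> matches Linear Algebra
  - enrollment 4 (Grace): course_id=2 -> matches Linear Algebra
  - enrollment 5 (Wendy): course_id=NULL, no match -> kept with NULL
  - enrollment 6 (Eli): course_id=4 -> matches Networks
All 6 rows appear; 2 have NULL course.

SQL:
SELECT a.student, b.title AS course
FROM enrollments a
LEFT JOIN courses b ON a.course_id = b.id

Result:
student | course        
--------+---------------
Mia     | NULL          
Eve     | Networks      
Karen   | Linear Algebra
Grace   | Linear Algebra
Wendy   | NULL          
Eli     | Networks      


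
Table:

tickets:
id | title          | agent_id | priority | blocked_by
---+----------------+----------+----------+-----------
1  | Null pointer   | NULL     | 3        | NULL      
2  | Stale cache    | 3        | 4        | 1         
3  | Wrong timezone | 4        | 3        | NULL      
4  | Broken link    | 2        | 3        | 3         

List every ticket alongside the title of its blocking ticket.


This is a self-join: tickets is joined to a second copy of itself, matching each row's blocked_by to another row's id. Use LEFT JOIN so rows with blocked_by=NULL are kept.
  - ticket 1 (Null pointer): blocked_by=NULL -> NULL
  - ticket 2 (Stale cache): blocked_by=1 -> Null pointer
  - ticket 3 (Wrong timezone): blocked_by=NULL -> NULL
  - ticket 4 (Broken link): blocked_by=3 -> Wrong timezone

SQL:
SELECT a.title AS item, b.title AS blocked_by
FROM tickets a
LEFT JOIN tickets b ON a.blocked_by = b.id

Result:
item           | blocked_by    
---------------+---------------
Null pointer   | NULL          
Stale cache    | Null pointer  
Wrong timezone | NULL          
Broken link    | Wrong timezone


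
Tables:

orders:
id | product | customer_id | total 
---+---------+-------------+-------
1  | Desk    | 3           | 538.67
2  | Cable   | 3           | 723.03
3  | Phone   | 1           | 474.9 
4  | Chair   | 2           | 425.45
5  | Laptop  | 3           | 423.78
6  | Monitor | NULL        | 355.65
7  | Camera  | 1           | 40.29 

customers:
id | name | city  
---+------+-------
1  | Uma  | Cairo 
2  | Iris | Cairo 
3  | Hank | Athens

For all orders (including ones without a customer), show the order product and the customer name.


LEFT JOIN keeps every row from orders (the left table); where customer_id has no match in customers, the customer columns become NULL. Walk through each order:
  - order 1 (Desk): customer_id=3 -> matches Hank
  - order 2 (Cable): customer_id=3 -> matches Hank
  - order 3 (Phone): customer_id=1 -> matches Uma
  - order 4 (Chair): customer_id=2 -> matches Iris
  - order 5 (Laptop): customer_id=3 -> matches Hank
  - order 6 (Monitor): customer_id=NULL, no match -> kept with NULL
  - order 7 (Camera): customer_id=1 -> matches Uma
All 7 rows appear; 1 has NULL customer.

SQL:
SELECT a.product, b.name AS customer
FROM orders a
LEFT JOIN customers b ON a.customer_id = b.id

Result:
product | customer
--------+---------
Desk    | Hank    
Cable   | Hank    
Phone   | Uma     
Chair   | Iris    
Laptop  | Hank    
Monitor | NULL    
Camera  | Uma     


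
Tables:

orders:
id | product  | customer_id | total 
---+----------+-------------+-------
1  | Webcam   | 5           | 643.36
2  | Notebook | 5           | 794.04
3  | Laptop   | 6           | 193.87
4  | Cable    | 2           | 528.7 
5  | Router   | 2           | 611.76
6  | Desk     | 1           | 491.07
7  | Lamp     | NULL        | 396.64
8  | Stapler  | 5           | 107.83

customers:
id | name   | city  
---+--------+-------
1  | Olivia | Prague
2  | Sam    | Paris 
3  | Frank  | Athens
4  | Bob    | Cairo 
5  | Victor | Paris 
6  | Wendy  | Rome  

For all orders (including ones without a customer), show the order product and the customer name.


LEFT JOIN keeps every row from orders (the left table); where customer_id has no match in customers, the customer columns become NULL. Walk through each order:
  - order 1 (Webcam): customer_id=5 -> matches Victor
  - order 2 (Notebook): customer_id=5 -> matches Victor
  - order 3 (Laptop): customer_id=6 -> matches Wendy
  - order 4 (Cable): customer_id=2 -> matches Sam
  - order 5 (Router): customer_id=2 -> matches Sam
  - order 6 (Desk): customer_id=1 -> matches Olivia
  - order 7 (Lamp): customer_id=NULL, no match -> kept with NULL
  - order 8 (Stapler): customer_id=5 -> matches Victor
All 8 rows appear; 1 has NULL customer.

SQL:
SELECT a.product, b.name AS customer
FROM orders a
LEFT JOIN customers b ON a.customer_id = b.id

Result:
product  | customer
---------+---------
Webcam   | Victor  
Notebook | Victor  
Laptop   | Wendy   
Cable    | Sam     
Router   | Sam     
Desk     | Olivia  
Lamp     | NULL    
Stapler  | Victor  


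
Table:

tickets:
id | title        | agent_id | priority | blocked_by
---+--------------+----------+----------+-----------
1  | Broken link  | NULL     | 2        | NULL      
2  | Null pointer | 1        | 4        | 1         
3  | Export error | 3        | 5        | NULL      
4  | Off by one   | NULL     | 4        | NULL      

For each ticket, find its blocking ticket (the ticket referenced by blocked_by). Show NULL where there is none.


This is a self-join: tickets is joined to a second copy of itself, matching each row's blocked_by to another row's id. Use LEFT JOIN so rows with blocked_by=NULL are kept.
  - ticket 1 (Broken link): blocked_by=NULL -> NULL
  - ticket 2 (Null pointer): blocked_by=1 -> Broken link
  - ticket 3 (Export error): blocked_by=NULL -> NULL
  - ticket 4 (Off by one): blocked_by=NULL -> NULL

SQL:
SELECT a.title AS item, b.title AS blocked_by
FROM tickets a
LEFT JOIN tickets b ON a.blocked_by = b.id

Result:
item         | blocked_by 
-------------+------------
Broken link  | NULL       
Null pointer | Broken link
Export error | NULL       
Off by one   | NULL       
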